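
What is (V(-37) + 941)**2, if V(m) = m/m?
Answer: 887364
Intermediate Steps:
V(m) = 1
(V(-37) + 941)**2 = (1 + 941)**2 = 942**2 = 887364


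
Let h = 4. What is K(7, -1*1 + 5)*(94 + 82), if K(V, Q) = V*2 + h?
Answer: 3168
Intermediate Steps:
K(V, Q) = 4 + 2*V (K(V, Q) = V*2 + 4 = 2*V + 4 = 4 + 2*V)
K(7, -1*1 + 5)*(94 + 82) = (4 + 2*7)*(94 + 82) = (4 + 14)*176 = 18*176 = 3168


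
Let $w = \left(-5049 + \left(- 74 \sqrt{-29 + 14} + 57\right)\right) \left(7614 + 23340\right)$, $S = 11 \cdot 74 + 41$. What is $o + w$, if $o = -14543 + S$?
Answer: $-154536056 - 2290596 i \sqrt{15} \approx -1.5454 \cdot 10^{8} - 8.8714 \cdot 10^{6} i$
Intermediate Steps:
$S = 855$ ($S = 814 + 41 = 855$)
$o = -13688$ ($o = -14543 + 855 = -13688$)
$w = -154522368 - 2290596 i \sqrt{15}$ ($w = \left(-5049 + \left(- 74 \sqrt{-15} + 57\right)\right) 30954 = \left(-5049 + \left(- 74 i \sqrt{15} + 57\right)\right) 30954 = \left(-5049 + \left(57 - 74 i \sqrt{15}\right)\right) 30954 = \left(-4992 - 74 i \sqrt{15}\right) 30954 = -154522368 - 2290596 i \sqrt{15} \approx -1.5452 \cdot 10^{8} - 8.8714 \cdot 10^{6} i$)
$o + w = -13688 - \left(154522368 + 2290596 i \sqrt{15}\right) = -154536056 - 2290596 i \sqrt{15}$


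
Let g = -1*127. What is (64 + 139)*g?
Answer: -25781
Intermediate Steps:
g = -127
(64 + 139)*g = (64 + 139)*(-127) = 203*(-127) = -25781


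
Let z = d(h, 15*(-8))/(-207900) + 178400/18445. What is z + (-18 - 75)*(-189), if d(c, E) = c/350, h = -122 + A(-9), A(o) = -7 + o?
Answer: 112399806184621/6391192500 ≈ 17587.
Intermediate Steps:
h = -138 (h = -122 + (-7 - 9) = -122 - 16 = -138)
d(c, E) = c/350 (d(c, E) = c*(1/350) = c/350)
z = 61815612121/6391192500 (z = ((1/350)*(-138))/(-207900) + 178400/18445 = -69/175*(-1/207900) + 178400*(1/18445) = 23/12127500 + 35680/3689 = 61815612121/6391192500 ≈ 9.6720)
z + (-18 - 75)*(-189) = 61815612121/6391192500 + (-18 - 75)*(-189) = 61815612121/6391192500 - 93*(-189) = 61815612121/6391192500 + 17577 = 112399806184621/6391192500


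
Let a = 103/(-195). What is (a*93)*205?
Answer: -130913/13 ≈ -10070.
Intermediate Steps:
a = -103/195 (a = 103*(-1/195) = -103/195 ≈ -0.52820)
(a*93)*205 = -103/195*93*205 = -3193/65*205 = -130913/13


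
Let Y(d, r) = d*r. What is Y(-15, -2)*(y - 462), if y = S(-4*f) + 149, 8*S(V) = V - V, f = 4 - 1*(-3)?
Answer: -9390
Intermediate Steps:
f = 7 (f = 4 + 3 = 7)
S(V) = 0 (S(V) = (V - V)/8 = (⅛)*0 = 0)
y = 149 (y = 0 + 149 = 149)
Y(-15, -2)*(y - 462) = (-15*(-2))*(149 - 462) = 30*(-313) = -9390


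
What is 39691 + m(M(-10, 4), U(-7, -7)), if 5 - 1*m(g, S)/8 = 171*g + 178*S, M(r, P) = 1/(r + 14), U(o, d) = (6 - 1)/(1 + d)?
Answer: 121727/3 ≈ 40576.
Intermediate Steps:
U(o, d) = 5/(1 + d)
M(r, P) = 1/(14 + r)
m(g, S) = 40 - 1424*S - 1368*g (m(g, S) = 40 - 8*(171*g + 178*S) = 40 + (-1424*S - 1368*g) = 40 - 1424*S - 1368*g)
39691 + m(M(-10, 4), U(-7, -7)) = 39691 + (40 - 7120/(1 - 7) - 1368/(14 - 10)) = 39691 + (40 - 7120/(-6) - 1368/4) = 39691 + (40 - 7120*(-1)/6 - 1368*¼) = 39691 + (40 - 1424*(-⅚) - 342) = 39691 + (40 + 3560/3 - 342) = 39691 + 2654/3 = 121727/3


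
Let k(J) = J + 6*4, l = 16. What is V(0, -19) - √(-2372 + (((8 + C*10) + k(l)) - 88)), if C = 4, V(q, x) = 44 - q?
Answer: 44 - 2*I*√593 ≈ 44.0 - 48.703*I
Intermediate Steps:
k(J) = 24 + J (k(J) = J + 24 = 24 + J)
V(0, -19) - √(-2372 + (((8 + C*10) + k(l)) - 88)) = (44 - 1*0) - √(-2372 + (((8 + 4*10) + (24 + 16)) - 88)) = (44 + 0) - √(-2372 + (((8 + 40) + 40) - 88)) = 44 - √(-2372 + ((48 + 40) - 88)) = 44 - √(-2372 + (88 - 88)) = 44 - √(-2372 + 0) = 44 - √(-2372) = 44 - 2*I*√593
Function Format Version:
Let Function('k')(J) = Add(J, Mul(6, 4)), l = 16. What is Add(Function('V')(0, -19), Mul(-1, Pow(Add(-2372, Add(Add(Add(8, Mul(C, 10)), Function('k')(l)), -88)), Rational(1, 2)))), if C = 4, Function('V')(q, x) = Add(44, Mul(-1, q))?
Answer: Add(44, Mul(-2, I, Pow(593, Rational(1, 2)))) ≈ Add(44.000, Mul(-48.703, I))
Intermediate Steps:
Function('k')(J) = Add(24, J) (Function('k')(J) = Add(J, 24) = Add(24, J))
Add(Function('V')(0, -19), Mul(-1, Pow(Add(-2372, Add(Add(Add(8, Mul(C, 10)), Function('k')(l)), -88)), Rational(1, 2)))) = Add(Add(44, Mul(-1, 0)), Mul(-1, Pow(Add(-2372, Add(Add(Add(8, Mul(4, 10)), Add(24, 16)), -88)), Rational(1, 2)))) = Add(Add(44, 0), Mul(-1, Pow(Add(-2372, Add(Add(Add(8, 40), 40), -88)), Rational(1, 2)))) = Add(44, Mul(-1, Pow(Add(-2372, Add(Add(48, 40), -88)), Rational(1, 2)))) = Add(44, Mul(-1, Pow(Add(-2372, Add(88, -88)), Rational(1, 2)))) = Add(44, Mul(-1, Pow(Add(-2372, 0), Rational(1, 2)))) = Add(44, Mul(-1, Pow(-2372, Rational(1, 2)))) = Add(44, Mul(-1, Mul(2, I, Pow(593, Rational(1, 2))))) = Add(44, Mul(-2, I, Pow(593, Rational(1, 2))))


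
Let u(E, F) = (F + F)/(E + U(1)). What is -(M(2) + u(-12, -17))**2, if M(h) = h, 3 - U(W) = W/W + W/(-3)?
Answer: -25600/841 ≈ -30.440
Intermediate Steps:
U(W) = 2 + W/3 (U(W) = 3 - (W/W + W/(-3)) = 3 - (1 + W*(-1/3)) = 3 - (1 - W/3) = 3 + (-1 + W/3) = 2 + W/3)
u(E, F) = 2*F/(7/3 + E) (u(E, F) = (F + F)/(E + (2 + (1/3)*1)) = (2*F)/(E + (2 + 1/3)) = (2*F)/(E + 7/3) = (2*F)/(7/3 + E) = 2*F/(7/3 + E))
-(M(2) + u(-12, -17))**2 = -(2 + 6*(-17)/(7 + 3*(-12)))**2 = -(2 + 6*(-17)/(7 - 36))**2 = -(2 + 6*(-17)/(-29))**2 = -(2 + 6*(-17)*(-1/29))**2 = -(2 + 102/29)**2 = -(160/29)**2 = -1*25600/841 = -25600/841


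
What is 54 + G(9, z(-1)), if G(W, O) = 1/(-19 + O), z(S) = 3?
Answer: 863/16 ≈ 53.938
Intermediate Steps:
54 + G(9, z(-1)) = 54 + 1/(-19 + 3) = 54 + 1/(-16) = 54 - 1/16 = 863/16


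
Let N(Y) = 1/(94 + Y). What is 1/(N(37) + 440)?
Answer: 131/57641 ≈ 0.0022727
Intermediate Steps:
1/(N(37) + 440) = 1/(1/(94 + 37) + 440) = 1/(1/131 + 440) = 1/(57641/131) = 131/57641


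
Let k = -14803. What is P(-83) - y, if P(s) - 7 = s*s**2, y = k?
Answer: -556977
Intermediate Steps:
y = -14803
P(s) = 7 + s**3 (P(s) = 7 + s*s**2 = 7 + s**3)
P(-83) - y = (7 + (-83)**3) - 1*(-14803) = (7 - 571787) + 14803 = -571780 + 14803 = -556977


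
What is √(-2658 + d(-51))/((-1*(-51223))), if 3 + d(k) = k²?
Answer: 2*I*√15/51223 ≈ 0.00015122*I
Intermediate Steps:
d(k) = -3 + k²
√(-2658 + d(-51))/((-1*(-51223))) = √(-2658 + (-3 + (-51)²))/((-1*(-51223))) = √(-2658 + (-3 + 2601))/51223 = √(-2658 + 2598)*(1/51223) = √(-60)*(1/51223) = (2*I*√15)*(1/51223) = 2*I*√15/51223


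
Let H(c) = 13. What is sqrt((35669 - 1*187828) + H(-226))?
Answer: I*sqrt(152146) ≈ 390.06*I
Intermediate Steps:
sqrt((35669 - 1*187828) + H(-226)) = sqrt((35669 - 1*187828) + 13) = sqrt((35669 - 187828) + 13) = sqrt(-152159 + 13) = sqrt(-152146) = I*sqrt(152146)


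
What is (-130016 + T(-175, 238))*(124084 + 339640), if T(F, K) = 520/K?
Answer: -7174572642256/119 ≈ -6.0290e+10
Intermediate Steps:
(-130016 + T(-175, 238))*(124084 + 339640) = (-130016 + 520/238)*(124084 + 339640) = (-130016 + 520*(1/238))*463724 = (-130016 + 260/119)*463724 = -15471644/119*463724 = -7174572642256/119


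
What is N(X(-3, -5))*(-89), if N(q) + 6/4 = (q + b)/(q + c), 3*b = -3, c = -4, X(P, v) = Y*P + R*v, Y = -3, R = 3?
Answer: 356/5 ≈ 71.200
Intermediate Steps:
X(P, v) = -3*P + 3*v
b = -1 (b = (⅓)*(-3) = -1)
N(q) = -3/2 + (-1 + q)/(-4 + q) (N(q) = -3/2 + (q - 1)/(q - 4) = -3/2 + (-1 + q)/(-4 + q))
N(X(-3, -5))*(-89) = ((10 - (-3*(-3) + 3*(-5)))/(2*(-4 + (-3*(-3) + 3*(-5)))))*(-89) = ((10 - (9 - 15))/(2*(-4 + (9 - 15))))*(-89) = ((10 - 1*(-6))/(2*(-4 - 6)))*(-89) = ((½)*(10 + 6)/(-10))*(-89) = ((½)*(-⅒)*16)*(-89) = -⅘*(-89) = 356/5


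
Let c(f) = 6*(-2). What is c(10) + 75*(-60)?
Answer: -4512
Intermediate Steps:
c(f) = -12
c(10) + 75*(-60) = -12 + 75*(-60) = -12 - 4500 = -4512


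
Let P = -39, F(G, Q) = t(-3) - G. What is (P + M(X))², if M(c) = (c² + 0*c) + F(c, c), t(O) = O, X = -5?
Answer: 144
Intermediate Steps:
F(G, Q) = -3 - G
M(c) = -3 + c² - c (M(c) = (c² + 0*c) + (-3 - c) = (c² + 0) + (-3 - c) = c² + (-3 - c) = -3 + c² - c)
(P + M(X))² = (-39 + (-3 + (-5)² - 1*(-5)))² = (-39 + (-3 + 25 + 5))² = (-39 + 27)² = (-12)² = 144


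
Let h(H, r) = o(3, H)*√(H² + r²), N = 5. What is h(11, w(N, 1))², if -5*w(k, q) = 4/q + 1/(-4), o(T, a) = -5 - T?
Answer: 7780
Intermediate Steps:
w(k, q) = 1/20 - 4/(5*q) (w(k, q) = -(4/q + 1/(-4))/5 = -(4/q + 1*(-¼))/5 = -(4/q - ¼)/5 = -(-¼ + 4/q)/5 = 1/20 - 4/(5*q))
h(H, r) = -8*√(H² + r²) (h(H, r) = (-5 - 1*3)*√(H² + r²) = (-5 - 3)*√(H² + r²) = -8*√(H² + r²))
h(11, w(N, 1))² = (-8*√(11² + ((1/20)*(-16 + 1)/1)²))² = (-8*√(121 + ((1/20)*1*(-15))²))² = (-8*√(121 + (-¾)²))² = (-8*√(121 + 9/16))² = (-2*√1945)² = 7780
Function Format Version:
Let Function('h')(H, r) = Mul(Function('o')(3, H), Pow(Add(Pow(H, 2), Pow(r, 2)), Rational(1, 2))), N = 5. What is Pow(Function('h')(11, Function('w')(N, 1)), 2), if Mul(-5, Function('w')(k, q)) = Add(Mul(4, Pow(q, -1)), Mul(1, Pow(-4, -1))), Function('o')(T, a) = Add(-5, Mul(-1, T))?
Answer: 7780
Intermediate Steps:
Function('w')(k, q) = Add(Rational(1, 20), Mul(Rational(-4, 5), Pow(q, -1))) (Function('w')(k, q) = Mul(Rational(-1, 5), Add(Mul(4, Pow(q, -1)), Mul(1, Pow(-4, -1)))) = Mul(Rational(-1, 5), Add(Mul(4, Pow(q, -1)), Mul(1, Rational(-1, 4)))) = Mul(Rational(-1, 5), Add(Mul(4, Pow(q, -1)), Rational(-1, 4))) = Mul(Rational(-1, 5), Add(Rational(-1, 4), Mul(4, Pow(q, -1)))) = Add(Rational(1, 20), Mul(Rational(-4, 5), Pow(q, -1))))
Function('h')(H, r) = Mul(-8, Pow(Add(Pow(H, 2), Pow(r, 2)), Rational(1, 2))) (Function('h')(H, r) = Mul(Add(-5, Mul(-1, 3)), Pow(Add(Pow(H, 2), Pow(r, 2)), Rational(1, 2))) = Mul(Add(-5, -3), Pow(Add(Pow(H, 2), Pow(r, 2)), Rational(1, 2))) = Mul(-8, Pow(Add(Pow(H, 2), Pow(r, 2)), Rational(1, 2))))
Pow(Function('h')(11, Function('w')(N, 1)), 2) = Pow(Mul(-8, Pow(Add(Pow(11, 2), Pow(Mul(Rational(1, 20), Pow(1, -1), Add(-16, 1)), 2)), Rational(1, 2))), 2) = Pow(Mul(-8, Pow(Add(121, Pow(Mul(Rational(1, 20), 1, -15), 2)), Rational(1, 2))), 2) = Pow(Mul(-8, Pow(Add(121, Pow(Rational(-3, 4), 2)), Rational(1, 2))), 2) = Pow(Mul(-8, Pow(Add(121, Rational(9, 16)), Rational(1, 2))), 2) = Pow(Mul(-8, Pow(Rational(1945, 16), Rational(1, 2))), 2) = Pow(Mul(-8, Mul(Rational(1, 4), Pow(1945, Rational(1, 2)))), 2) = Pow(Mul(-2, Pow(1945, Rational(1, 2))), 2) = 7780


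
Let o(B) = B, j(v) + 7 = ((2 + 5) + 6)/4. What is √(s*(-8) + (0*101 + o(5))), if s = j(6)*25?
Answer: √755 ≈ 27.477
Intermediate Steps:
j(v) = -15/4 (j(v) = -7 + ((2 + 5) + 6)/4 = -7 + (7 + 6)*(¼) = -7 + 13*(¼) = -7 + 13/4 = -15/4)
s = -375/4 (s = -15/4*25 = -375/4 ≈ -93.750)
√(s*(-8) + (0*101 + o(5))) = √(-375/4*(-8) + (0*101 + 5)) = √(750 + (0 + 5)) = √(750 + 5) = √755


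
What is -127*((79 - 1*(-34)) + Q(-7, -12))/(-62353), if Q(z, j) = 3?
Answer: 14732/62353 ≈ 0.23627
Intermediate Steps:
-127*((79 - 1*(-34)) + Q(-7, -12))/(-62353) = -127*((79 - 1*(-34)) + 3)/(-62353) = -127*((79 + 34) + 3)*(-1/62353) = -127*(113 + 3)*(-1/62353) = -127*116*(-1/62353) = -14732*(-1/62353) = 14732/62353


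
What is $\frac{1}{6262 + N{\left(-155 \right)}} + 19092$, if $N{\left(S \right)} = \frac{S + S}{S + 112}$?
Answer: $\frac{5146745035}{269576} \approx 19092.0$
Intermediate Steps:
$N{\left(S \right)} = \frac{2 S}{112 + S}$
$\frac{1}{6262 + N{\left(-155 \right)}} + 19092 = \frac{1}{6262 + 2 \left(-155\right) \frac{1}{112 - 155}} + 19092 = \frac{1}{6262 + 2 \left(-155\right) \frac{1}{-43}} + 19092 = \frac{1}{6262 + 2 \left(-155\right) \left(- \frac{1}{43}\right)} + 19092 = \frac{1}{6262 + \frac{310}{43}} + 19092 = \frac{1}{\frac{269576}{43}} + 19092 = \frac{43}{269576} + 19092 = \frac{5146745035}{269576}$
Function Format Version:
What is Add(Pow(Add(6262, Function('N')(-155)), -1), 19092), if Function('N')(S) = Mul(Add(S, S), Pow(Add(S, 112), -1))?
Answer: Rational(5146745035, 269576) ≈ 19092.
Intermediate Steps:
Function('N')(S) = Mul(2, S, Pow(Add(112, S), -1)) (Function('N')(S) = Mul(Mul(2, S), Pow(Add(112, S), -1)) = Mul(2, S, Pow(Add(112, S), -1)))
Add(Pow(Add(6262, Function('N')(-155)), -1), 19092) = Add(Pow(Add(6262, Mul(2, -155, Pow(Add(112, -155), -1))), -1), 19092) = Add(Pow(Add(6262, Mul(2, -155, Pow(-43, -1))), -1), 19092) = Add(Pow(Add(6262, Mul(2, -155, Rational(-1, 43))), -1), 19092) = Add(Pow(Add(6262, Rational(310, 43)), -1), 19092) = Add(Pow(Rational(269576, 43), -1), 19092) = Add(Rational(43, 269576), 19092) = Rational(5146745035, 269576)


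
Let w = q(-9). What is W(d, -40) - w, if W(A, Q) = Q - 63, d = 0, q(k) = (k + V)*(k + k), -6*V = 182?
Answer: -811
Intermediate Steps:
V = -91/3 (V = -⅙*182 = -91/3 ≈ -30.333)
q(k) = 2*k*(-91/3 + k) (q(k) = (k - 91/3)*(k + k) = (-91/3 + k)*(2*k) = 2*k*(-91/3 + k))
w = 708 (w = (⅔)*(-9)*(-91 + 3*(-9)) = (⅔)*(-9)*(-91 - 27) = (⅔)*(-9)*(-118) = 708)
W(A, Q) = -63 + Q
W(d, -40) - w = (-63 - 40) - 1*708 = -103 - 708 = -811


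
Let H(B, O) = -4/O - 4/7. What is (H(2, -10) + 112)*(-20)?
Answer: -15656/7 ≈ -2236.6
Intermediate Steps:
H(B, O) = -4/7 - 4/O (H(B, O) = -4/O - 4*1/7 = -4/O - 4/7 = -4/7 - 4/O)
(H(2, -10) + 112)*(-20) = ((-4/7 - 4/(-10)) + 112)*(-20) = ((-4/7 - 4*(-1/10)) + 112)*(-20) = ((-4/7 + 2/5) + 112)*(-20) = (-6/35 + 112)*(-20) = (3914/35)*(-20) = -15656/7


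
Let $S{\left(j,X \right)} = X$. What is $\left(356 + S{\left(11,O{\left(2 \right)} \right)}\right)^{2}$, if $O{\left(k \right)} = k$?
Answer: $128164$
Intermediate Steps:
$\left(356 + S{\left(11,O{\left(2 \right)} \right)}\right)^{2} = \left(356 + 2\right)^{2} = 358^{2} = 128164$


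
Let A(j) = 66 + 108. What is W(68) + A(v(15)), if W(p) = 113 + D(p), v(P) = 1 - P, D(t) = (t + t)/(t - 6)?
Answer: 8965/31 ≈ 289.19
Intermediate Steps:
D(t) = 2*t/(-6 + t) (D(t) = (2*t)/(-6 + t) = 2*t/(-6 + t))
A(j) = 174
W(p) = 113 + 2*p/(-6 + p)
W(68) + A(v(15)) = (-678 + 115*68)/(-6 + 68) + 174 = (-678 + 7820)/62 + 174 = (1/62)*7142 + 174 = 3571/31 + 174 = 8965/31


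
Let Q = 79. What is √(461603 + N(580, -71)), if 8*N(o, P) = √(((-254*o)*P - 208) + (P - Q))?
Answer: √(7385648 + 2*√10459362)/4 ≈ 679.71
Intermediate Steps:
N(o, P) = √(-287 + P - 254*P*o)/8 (N(o, P) = √(((-254*o)*P - 208) + (P - 1*79))/8 = √((-254*P*o - 208) + (P - 79))/8 = √((-208 - 254*P*o) + (-79 + P))/8 = √(-287 + P - 254*P*o)/8)
√(461603 + N(580, -71)) = √(461603 + √(-287 - 71 - 254*(-71)*580)/8) = √(461603 + √(-287 - 71 + 10459720)/8) = √(461603 + √10459362/8)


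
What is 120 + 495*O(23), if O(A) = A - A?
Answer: 120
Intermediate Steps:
O(A) = 0
120 + 495*O(23) = 120 + 495*0 = 120 + 0 = 120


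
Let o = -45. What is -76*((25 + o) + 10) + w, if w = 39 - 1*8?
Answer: 791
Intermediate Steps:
w = 31 (w = 39 - 8 = 31)
-76*((25 + o) + 10) + w = -76*((25 - 45) + 10) + 31 = -76*(-20 + 10) + 31 = -76*(-10) + 31 = 760 + 31 = 791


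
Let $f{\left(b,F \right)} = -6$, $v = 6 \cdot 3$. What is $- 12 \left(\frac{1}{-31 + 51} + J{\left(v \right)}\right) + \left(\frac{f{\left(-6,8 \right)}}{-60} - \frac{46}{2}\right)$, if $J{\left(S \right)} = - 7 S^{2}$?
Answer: $\frac{54385}{2} \approx 27193.0$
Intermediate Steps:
$v = 18$
$- 12 \left(\frac{1}{-31 + 51} + J{\left(v \right)}\right) + \left(\frac{f{\left(-6,8 \right)}}{-60} - \frac{46}{2}\right) = - 12 \left(\frac{1}{-31 + 51} - 7 \cdot 18^{2}\right) - \left(23 - \frac{1}{10}\right) = - 12 \left(\frac{1}{20} - 2268\right) - \frac{229}{10} = - 12 \left(\frac{1}{20} - 2268\right) + \left(\frac{1}{10} - 23\right) = \left(-12\right) \left(- \frac{45359}{20}\right) - \frac{229}{10} = \frac{136077}{5} - \frac{229}{10} = \frac{54385}{2}$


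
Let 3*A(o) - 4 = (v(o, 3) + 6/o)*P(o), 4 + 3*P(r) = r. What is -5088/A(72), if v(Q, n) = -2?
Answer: 137376/355 ≈ 386.97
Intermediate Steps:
P(r) = -4/3 + r/3
A(o) = 4/3 + (-2 + 6/o)*(-4/3 + o/3)/3 (A(o) = 4/3 + ((-2 + 6/o)*(-4/3 + o/3))/3 = 4/3 + (-2 + 6/o)*(-4/3 + o/3)/3)
-5088/A(72) = -5088*324/(-12 - 1*72² + 13*72) = -5088*324/(-12 - 1*5184 + 936) = -5088*324/(-12 - 5184 + 936) = -5088/((2/9)*(1/72)*(-4260)) = -5088/(-355/27) = -5088*(-27/355) = 137376/355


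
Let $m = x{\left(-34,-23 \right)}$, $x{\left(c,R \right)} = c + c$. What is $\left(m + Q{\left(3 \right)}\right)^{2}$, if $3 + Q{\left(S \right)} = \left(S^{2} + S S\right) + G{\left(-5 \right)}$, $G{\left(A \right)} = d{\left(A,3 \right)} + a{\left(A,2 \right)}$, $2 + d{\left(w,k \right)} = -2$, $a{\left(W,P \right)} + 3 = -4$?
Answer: $4096$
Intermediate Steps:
$a{\left(W,P \right)} = -7$ ($a{\left(W,P \right)} = -3 - 4 = -7$)
$x{\left(c,R \right)} = 2 c$
$m = -68$ ($m = 2 \left(-34\right) = -68$)
$d{\left(w,k \right)} = -4$ ($d{\left(w,k \right)} = -2 - 2 = -4$)
$G{\left(A \right)} = -11$ ($G{\left(A \right)} = -4 - 7 = -11$)
$Q{\left(S \right)} = -14 + 2 S^{2}$ ($Q{\left(S \right)} = -3 - \left(11 - S^{2} - S S\right) = -3 + \left(\left(S^{2} + S^{2}\right) - 11\right) = -3 + \left(2 S^{2} - 11\right) = -3 + \left(-11 + 2 S^{2}\right) = -14 + 2 S^{2}$)
$\left(m + Q{\left(3 \right)}\right)^{2} = \left(-68 - \left(14 - 2 \cdot 3^{2}\right)\right)^{2} = \left(-68 + \left(-14 + 2 \cdot 9\right)\right)^{2} = \left(-68 + \left(-14 + 18\right)\right)^{2} = \left(-68 + 4\right)^{2} = \left(-64\right)^{2} = 4096$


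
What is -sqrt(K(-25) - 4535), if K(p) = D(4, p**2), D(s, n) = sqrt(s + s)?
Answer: -I*sqrt(4535 - 2*sqrt(2)) ≈ -67.321*I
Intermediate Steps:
D(s, n) = sqrt(2)*sqrt(s) (D(s, n) = sqrt(2*s) = sqrt(2)*sqrt(s))
K(p) = 2*sqrt(2) (K(p) = sqrt(2)*sqrt(4) = sqrt(2)*2 = 2*sqrt(2))
-sqrt(K(-25) - 4535) = -sqrt(2*sqrt(2) - 4535) = -sqrt(-4535 + 2*sqrt(2))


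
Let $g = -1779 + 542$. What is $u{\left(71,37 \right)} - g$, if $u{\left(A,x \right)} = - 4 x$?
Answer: $1089$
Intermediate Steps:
$g = -1237$
$u{\left(71,37 \right)} - g = \left(-4\right) 37 - -1237 = -148 + 1237 = 1089$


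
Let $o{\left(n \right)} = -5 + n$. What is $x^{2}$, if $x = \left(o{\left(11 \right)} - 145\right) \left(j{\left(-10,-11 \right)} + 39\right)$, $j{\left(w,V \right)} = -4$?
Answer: $23668225$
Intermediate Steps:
$x = -4865$ ($x = \left(\left(-5 + 11\right) - 145\right) \left(-4 + 39\right) = \left(6 - 145\right) 35 = \left(-139\right) 35 = -4865$)
$x^{2} = \left(-4865\right)^{2} = 23668225$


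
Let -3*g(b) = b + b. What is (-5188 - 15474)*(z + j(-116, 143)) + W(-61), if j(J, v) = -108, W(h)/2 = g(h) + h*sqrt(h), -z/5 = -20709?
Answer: -6411645638/3 - 122*I*sqrt(61) ≈ -2.1372e+9 - 952.85*I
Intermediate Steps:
g(b) = -2*b/3 (g(b) = -(b + b)/3 = -2*b/3)
z = 103545 (z = -5*(-20709) = 103545)
W(h) = 2*h**(3/2) - 4*h/3 (W(h) = 2*(-2*h/3 + h*sqrt(h)) = 2*(-2*h/3 + h**(3/2)) = 2*(h**(3/2) - 2*h/3) = 2*h**(3/2) - 4*h/3)
(-5188 - 15474)*(z + j(-116, 143)) + W(-61) = (-5188 - 15474)*(103545 - 108) + (2*(-61)**(3/2) - 4/3*(-61)) = -20662*103437 + (2*(-61*I*sqrt(61)) + 244/3) = -2137215294 + (-122*I*sqrt(61) + 244/3) = -2137215294 + (244/3 - 122*I*sqrt(61)) = -6411645638/3 - 122*I*sqrt(61)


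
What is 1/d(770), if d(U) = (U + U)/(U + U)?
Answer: 1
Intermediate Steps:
d(U) = 1 (d(U) = (2*U)/((2*U)) = (2*U)*(1/(2*U)) = 1)
1/d(770) = 1/1 = 1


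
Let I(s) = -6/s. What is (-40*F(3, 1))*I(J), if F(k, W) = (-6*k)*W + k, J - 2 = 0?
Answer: -1800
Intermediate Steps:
J = 2 (J = 2 + 0 = 2)
F(k, W) = k - 6*W*k (F(k, W) = -6*W*k + k = k - 6*W*k)
(-40*F(3, 1))*I(J) = (-120*(1 - 6*1))*(-6/2) = (-120*(1 - 6))*(-6*½) = -120*(-5)*(-3) = -40*(-15)*(-3) = 600*(-3) = -1800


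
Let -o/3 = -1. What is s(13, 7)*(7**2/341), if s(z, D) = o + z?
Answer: 784/341 ≈ 2.2991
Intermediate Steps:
o = 3 (o = -3*(-1) = 3)
s(z, D) = 3 + z
s(13, 7)*(7**2/341) = (3 + 13)*(7**2/341) = 16*(49*(1/341)) = 16*(49/341) = 784/341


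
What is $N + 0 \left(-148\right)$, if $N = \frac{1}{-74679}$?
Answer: $- \frac{1}{74679} \approx -1.3391 \cdot 10^{-5}$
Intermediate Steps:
$N = - \frac{1}{74679} \approx -1.3391 \cdot 10^{-5}$
$N + 0 \left(-148\right) = - \frac{1}{74679} + 0 \left(-148\right) = - \frac{1}{74679} + 0 = - \frac{1}{74679}$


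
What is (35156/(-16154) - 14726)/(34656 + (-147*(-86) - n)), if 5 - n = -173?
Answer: -2973987/9514706 ≈ -0.31257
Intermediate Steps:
n = 178 (n = 5 - 1*(-173) = 5 + 173 = 178)
(35156/(-16154) - 14726)/(34656 + (-147*(-86) - n)) = (35156/(-16154) - 14726)/(34656 + (-147*(-86) - 1*178)) = (35156*(-1/16154) - 14726)/(34656 + (12642 - 178)) = (-17578/8077 - 14726)/(34656 + 12464) = -118959480/8077/47120 = -118959480/8077*1/47120 = -2973987/9514706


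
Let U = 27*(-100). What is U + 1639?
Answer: -1061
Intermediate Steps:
U = -2700
U + 1639 = -2700 + 1639 = -1061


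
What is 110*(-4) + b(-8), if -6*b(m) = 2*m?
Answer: -1312/3 ≈ -437.33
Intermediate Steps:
b(m) = -m/3
110*(-4) + b(-8) = 110*(-4) - ⅓*(-8) = -440 + 8/3 = -1312/3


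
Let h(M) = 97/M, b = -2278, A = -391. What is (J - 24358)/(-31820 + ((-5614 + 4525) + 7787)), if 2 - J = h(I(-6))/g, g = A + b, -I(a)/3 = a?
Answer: 1170110855/1206911124 ≈ 0.96951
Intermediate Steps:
I(a) = -3*a
g = -2669 (g = -391 - 2278 = -2669)
J = 96181/48042 (J = 2 - 97/((-3*(-6)))/(-2669) = 2 - 97/18*(-1)/2669 = 2 - 97*(1/18)*(-1)/2669 = 2 - 97*(-1)/(18*2669) = 2 - 1*(-97/48042) = 2 + 97/48042 = 96181/48042 ≈ 2.0020)
(J - 24358)/(-31820 + ((-5614 + 4525) + 7787)) = (96181/48042 - 24358)/(-31820 + ((-5614 + 4525) + 7787)) = -1170110855/(48042*(-31820 + (-1089 + 7787))) = -1170110855/(48042*(-31820 + 6698)) = -1170110855/48042/(-25122) = -1170110855/48042*(-1/25122) = 1170110855/1206911124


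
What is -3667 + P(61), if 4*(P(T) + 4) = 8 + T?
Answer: -14615/4 ≈ -3653.8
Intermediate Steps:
P(T) = -2 + T/4 (P(T) = -4 + (8 + T)/4 = -4 + (2 + T/4) = -2 + T/4)
-3667 + P(61) = -3667 + (-2 + (¼)*61) = -3667 + (-2 + 61/4) = -3667 + 53/4 = -14615/4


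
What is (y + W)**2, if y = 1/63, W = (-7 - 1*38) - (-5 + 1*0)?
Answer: 6345361/3969 ≈ 1598.7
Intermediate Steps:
W = -40 (W = (-7 - 38) - (-5 + 0) = -45 - 1*(-5) = -45 + 5 = -40)
y = 1/63 ≈ 0.015873
(y + W)**2 = (1/63 - 40)**2 = (-2519/63)**2 = 6345361/3969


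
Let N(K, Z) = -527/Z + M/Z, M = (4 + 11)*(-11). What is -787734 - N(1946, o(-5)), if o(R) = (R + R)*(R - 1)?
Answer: -11815837/15 ≈ -7.8772e+5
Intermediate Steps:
o(R) = 2*R*(-1 + R) (o(R) = (2*R)*(-1 + R) = 2*R*(-1 + R))
M = -165 (M = 15*(-11) = -165)
N(K, Z) = -692/Z (N(K, Z) = -527/Z - 165/Z = -692/Z)
-787734 - N(1946, o(-5)) = -787734 - (-692)/(2*(-5)*(-1 - 5)) = -787734 - (-692)/(2*(-5)*(-6)) = -787734 - (-692)/60 = -787734 - 1*(-173/15) = -787734 + 173/15 = -11815837/15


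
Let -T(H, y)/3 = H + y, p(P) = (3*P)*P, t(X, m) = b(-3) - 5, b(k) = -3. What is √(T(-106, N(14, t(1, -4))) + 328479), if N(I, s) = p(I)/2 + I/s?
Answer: 7*√26769/2 ≈ 572.64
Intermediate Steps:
t(X, m) = -8 (t(X, m) = -3 - 5 = -8)
p(P) = 3*P²
N(I, s) = 3*I²/2 + I/s (N(I, s) = (3*I²)/2 + I/s = (3*I²)*(½) + I/s = 3*I²/2 + I/s)
T(H, y) = -3*H - 3*y (T(H, y) = -3*(H + y) = -3*H - 3*y)
√(T(-106, N(14, t(1, -4))) + 328479) = √((-3*(-106) - 3*((3/2)*14² + 14/(-8))) + 328479) = √((318 - 3*((3/2)*196 + 14*(-⅛))) + 328479) = √((318 - 3*(294 - 7/4)) + 328479) = √((318 - 3*1169/4) + 328479) = √((318 - 3507/4) + 328479) = √(-2235/4 + 328479) = √(1311681/4) = 7*√26769/2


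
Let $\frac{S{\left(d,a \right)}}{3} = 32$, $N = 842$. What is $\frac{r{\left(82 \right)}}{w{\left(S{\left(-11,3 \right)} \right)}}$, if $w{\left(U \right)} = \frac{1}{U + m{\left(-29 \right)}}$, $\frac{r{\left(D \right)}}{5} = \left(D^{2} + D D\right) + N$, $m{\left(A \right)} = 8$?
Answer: $7430800$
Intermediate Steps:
$S{\left(d,a \right)} = 96$ ($S{\left(d,a \right)} = 3 \cdot 32 = 96$)
$r{\left(D \right)} = 4210 + 10 D^{2}$ ($r{\left(D \right)} = 5 \left(\left(D^{2} + D D\right) + 842\right) = 5 \left(\left(D^{2} + D^{2}\right) + 842\right) = 5 \left(2 D^{2} + 842\right) = 5 \left(842 + 2 D^{2}\right) = 4210 + 10 D^{2}$)
$w{\left(U \right)} = \frac{1}{8 + U}$ ($w{\left(U \right)} = \frac{1}{U + 8} = \frac{1}{8 + U}$)
$\frac{r{\left(82 \right)}}{w{\left(S{\left(-11,3 \right)} \right)}} = \frac{4210 + 10 \cdot 82^{2}}{\frac{1}{8 + 96}} = \frac{4210 + 10 \cdot 6724}{\frac{1}{104}} = \left(4210 + 67240\right) \frac{1}{\frac{1}{104}} = 71450 \cdot 104 = 7430800$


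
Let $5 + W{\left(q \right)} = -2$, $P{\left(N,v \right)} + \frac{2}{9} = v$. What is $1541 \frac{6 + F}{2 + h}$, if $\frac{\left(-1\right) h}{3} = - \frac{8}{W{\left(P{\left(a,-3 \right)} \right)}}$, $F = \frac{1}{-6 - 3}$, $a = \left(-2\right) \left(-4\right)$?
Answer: $- \frac{571711}{90} \approx -6352.3$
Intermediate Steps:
$a = 8$
$P{\left(N,v \right)} = - \frac{2}{9} + v$
$W{\left(q \right)} = -7$ ($W{\left(q \right)} = -5 - 2 = -7$)
$F = - \frac{1}{9}$ ($F = \frac{1}{-6 - 3} = \frac{1}{-9} = - \frac{1}{9} \approx -0.11111$)
$h = - \frac{24}{7}$ ($h = - 3 \left(- \frac{8}{-7}\right) = - 3 \left(\left(-8\right) \left(- \frac{1}{7}\right)\right) = \left(-3\right) \frac{8}{7} = - \frac{24}{7} \approx -3.4286$)
$1541 \frac{6 + F}{2 + h} = 1541 \frac{6 - \frac{1}{9}}{2 - \frac{24}{7}} = 1541 \frac{53}{9 \left(- \frac{10}{7}\right)} = 1541 \cdot \frac{53}{9} \left(- \frac{7}{10}\right) = 1541 \left(- \frac{371}{90}\right) = - \frac{571711}{90}$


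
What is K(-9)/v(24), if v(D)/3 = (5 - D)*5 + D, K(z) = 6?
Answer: -2/71 ≈ -0.028169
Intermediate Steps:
v(D) = 75 - 12*D (v(D) = 3*((5 - D)*5 + D) = 3*((25 - 5*D) + D) = 3*(25 - 4*D) = 75 - 12*D)
K(-9)/v(24) = 6/(75 - 12*24) = 6/(75 - 288) = 6/(-213) = 6*(-1/213) = -2/71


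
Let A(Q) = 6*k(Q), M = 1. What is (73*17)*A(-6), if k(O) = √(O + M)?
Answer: 7446*I*√5 ≈ 16650.0*I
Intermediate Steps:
k(O) = √(1 + O) (k(O) = √(O + 1) = √(1 + O))
A(Q) = 6*√(1 + Q)
(73*17)*A(-6) = (73*17)*(6*√(1 - 6)) = 1241*(6*√(-5)) = 1241*(6*(I*√5)) = 1241*(6*I*√5) = 7446*I*√5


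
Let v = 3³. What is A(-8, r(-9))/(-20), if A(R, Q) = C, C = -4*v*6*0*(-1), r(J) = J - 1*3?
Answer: 0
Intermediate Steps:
v = 27
r(J) = -3 + J (r(J) = J - 3 = -3 + J)
C = 0 (C = -4*27*6*0*(-1) = -648*0*(-1) = -4*0*(-1) = 0*(-1) = 0)
A(R, Q) = 0
A(-8, r(-9))/(-20) = 0/(-20) = -1/20*0 = 0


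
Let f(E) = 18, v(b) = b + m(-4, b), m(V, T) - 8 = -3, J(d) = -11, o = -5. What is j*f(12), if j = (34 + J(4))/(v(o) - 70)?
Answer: -207/35 ≈ -5.9143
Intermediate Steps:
m(V, T) = 5 (m(V, T) = 8 - 3 = 5)
v(b) = 5 + b (v(b) = b + 5 = 5 + b)
j = -23/70 (j = (34 - 11)/((5 - 5) - 70) = 23/(0 - 70) = 23/(-70) = 23*(-1/70) = -23/70 ≈ -0.32857)
j*f(12) = -23/70*18 = -207/35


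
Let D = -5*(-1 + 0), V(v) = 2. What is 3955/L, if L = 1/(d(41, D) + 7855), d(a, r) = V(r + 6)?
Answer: 31074435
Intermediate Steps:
D = 5 (D = -5*(-1) = 5)
d(a, r) = 2
L = 1/7857 (L = 1/(2 + 7855) = 1/7857 ≈ 0.00012728)
3955/L = 3955/(1/7857) = 3955*7857 = 31074435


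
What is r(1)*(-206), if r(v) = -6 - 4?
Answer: 2060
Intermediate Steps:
r(v) = -10
r(1)*(-206) = -10*(-206) = 2060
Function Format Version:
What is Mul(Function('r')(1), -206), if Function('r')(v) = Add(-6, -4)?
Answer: 2060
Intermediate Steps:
Function('r')(v) = -10
Mul(Function('r')(1), -206) = Mul(-10, -206) = 2060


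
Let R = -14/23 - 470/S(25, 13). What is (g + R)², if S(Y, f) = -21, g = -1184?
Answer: 315120558736/233289 ≈ 1.3508e+6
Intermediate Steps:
R = 10516/483 (R = -14/23 - 470/(-21) = -14*1/23 - 470*(-1/21) = -14/23 + 470/21 = 10516/483 ≈ 21.772)
(g + R)² = (-1184 + 10516/483)² = (-561356/483)² = 315120558736/233289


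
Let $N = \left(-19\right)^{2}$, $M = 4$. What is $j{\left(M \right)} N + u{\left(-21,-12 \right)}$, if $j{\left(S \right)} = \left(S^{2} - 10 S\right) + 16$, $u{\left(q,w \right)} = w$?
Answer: $-2900$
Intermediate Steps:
$j{\left(S \right)} = 16 + S^{2} - 10 S$
$N = 361$
$j{\left(M \right)} N + u{\left(-21,-12 \right)} = \left(16 + 4^{2} - 40\right) 361 - 12 = \left(16 + 16 - 40\right) 361 - 12 = \left(-8\right) 361 - 12 = -2888 - 12 = -2900$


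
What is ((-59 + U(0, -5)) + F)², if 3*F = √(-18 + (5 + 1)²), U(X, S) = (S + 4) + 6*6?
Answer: (-24 + √2)² ≈ 510.12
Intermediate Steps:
U(X, S) = 40 + S (U(X, S) = (4 + S) + 36 = 40 + S)
F = √2 (F = √(-18 + (5 + 1)²)/3 = √(-18 + 6²)/3 = √(-18 + 36)/3 = √18/3 = (3*√2)/3 = √2 ≈ 1.4142)
((-59 + U(0, -5)) + F)² = ((-59 + (40 - 5)) + √2)² = ((-59 + 35) + √2)² = (-24 + √2)²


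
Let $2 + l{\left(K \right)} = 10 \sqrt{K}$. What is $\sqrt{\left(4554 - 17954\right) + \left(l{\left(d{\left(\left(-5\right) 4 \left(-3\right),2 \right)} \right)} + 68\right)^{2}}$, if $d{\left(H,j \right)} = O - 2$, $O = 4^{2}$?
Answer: $2 \sqrt{-1911 + 330 \sqrt{14}} \approx 52.01 i$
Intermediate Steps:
$O = 16$
$d{\left(H,j \right)} = 14$ ($d{\left(H,j \right)} = 16 - 2 = 14$)
$l{\left(K \right)} = -2 + 10 \sqrt{K}$
$\sqrt{\left(4554 - 17954\right) + \left(l{\left(d{\left(\left(-5\right) 4 \left(-3\right),2 \right)} \right)} + 68\right)^{2}} = \sqrt{\left(4554 - 17954\right) + \left(\left(-2 + 10 \sqrt{14}\right) + 68\right)^{2}} = \sqrt{\left(4554 - 17954\right) + \left(66 + 10 \sqrt{14}\right)^{2}} = \sqrt{-13400 + \left(66 + 10 \sqrt{14}\right)^{2}}$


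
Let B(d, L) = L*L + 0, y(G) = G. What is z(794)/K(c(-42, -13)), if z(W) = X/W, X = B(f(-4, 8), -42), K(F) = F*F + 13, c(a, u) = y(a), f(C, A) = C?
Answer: 882/705469 ≈ 0.0012502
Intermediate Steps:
c(a, u) = a
B(d, L) = L² (B(d, L) = L² + 0 = L²)
K(F) = 13 + F² (K(F) = F² + 13 = 13 + F²)
X = 1764 (X = (-42)² = 1764)
z(W) = 1764/W
z(794)/K(c(-42, -13)) = (1764/794)/(13 + (-42)²) = (1764*(1/794))/(13 + 1764) = (882/397)/1777 = (882/397)*(1/1777) = 882/705469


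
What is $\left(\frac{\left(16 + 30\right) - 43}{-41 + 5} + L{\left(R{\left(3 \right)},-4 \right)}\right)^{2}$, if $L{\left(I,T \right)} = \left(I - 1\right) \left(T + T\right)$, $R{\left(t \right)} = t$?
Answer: $\frac{37249}{144} \approx 258.67$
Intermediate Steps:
$L{\left(I,T \right)} = 2 T \left(-1 + I\right)$ ($L{\left(I,T \right)} = \left(-1 + I\right) 2 T = 2 T \left(-1 + I\right)$)
$\left(\frac{\left(16 + 30\right) - 43}{-41 + 5} + L{\left(R{\left(3 \right)},-4 \right)}\right)^{2} = \left(\frac{\left(16 + 30\right) - 43}{-41 + 5} + 2 \left(-4\right) \left(-1 + 3\right)\right)^{2} = \left(\frac{46 - 43}{-36} + 2 \left(-4\right) 2\right)^{2} = \left(3 \left(- \frac{1}{36}\right) - 16\right)^{2} = \left(- \frac{1}{12} - 16\right)^{2} = \left(- \frac{193}{12}\right)^{2} = \frac{37249}{144}$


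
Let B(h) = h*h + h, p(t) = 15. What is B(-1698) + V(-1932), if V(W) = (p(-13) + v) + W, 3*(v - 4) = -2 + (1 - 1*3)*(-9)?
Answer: 8638795/3 ≈ 2.8796e+6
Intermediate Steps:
v = 28/3 (v = 4 + (-2 + (1 - 1*3)*(-9))/3 = 4 + (-2 + (1 - 3)*(-9))/3 = 4 + (-2 - 2*(-9))/3 = 4 + (-2 + 18)/3 = 4 + (⅓)*16 = 4 + 16/3 = 28/3 ≈ 9.3333)
B(h) = h + h² (B(h) = h² + h = h + h²)
V(W) = 73/3 + W (V(W) = (15 + 28/3) + W = 73/3 + W)
B(-1698) + V(-1932) = -1698*(1 - 1698) + (73/3 - 1932) = -1698*(-1697) - 5723/3 = 2881506 - 5723/3 = 8638795/3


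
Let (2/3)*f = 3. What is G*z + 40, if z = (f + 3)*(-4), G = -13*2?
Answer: 820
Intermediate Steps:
G = -26
f = 9/2 (f = (3/2)*3 = 9/2 ≈ 4.5000)
z = -30 (z = (9/2 + 3)*(-4) = (15/2)*(-4) = -30)
G*z + 40 = -26*(-30) + 40 = 780 + 40 = 820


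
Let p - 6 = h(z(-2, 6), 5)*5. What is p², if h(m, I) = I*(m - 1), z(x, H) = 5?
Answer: 11236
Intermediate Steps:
h(m, I) = I*(-1 + m)
p = 106 (p = 6 + (5*(-1 + 5))*5 = 6 + (5*4)*5 = 6 + 20*5 = 6 + 100 = 106)
p² = 106² = 11236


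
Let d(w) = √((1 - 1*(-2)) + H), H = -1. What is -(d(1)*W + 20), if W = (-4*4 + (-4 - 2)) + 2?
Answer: -20 + 20*√2 ≈ 8.2843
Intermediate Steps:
d(w) = √2 (d(w) = √((1 - 1*(-2)) - 1) = √((1 + 2) - 1) = √(3 - 1) = √2)
W = -20 (W = (-16 - 6) + 2 = -22 + 2 = -20)
-(d(1)*W + 20) = -(√2*(-20) + 20) = -(-20*√2 + 20) = -(20 - 20*√2) = -20 + 20*√2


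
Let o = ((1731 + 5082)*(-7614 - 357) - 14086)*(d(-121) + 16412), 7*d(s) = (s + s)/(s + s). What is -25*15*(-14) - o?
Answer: 6240611713215/7 ≈ 8.9152e+11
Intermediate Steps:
d(s) = ⅐ (d(s) = ((s + s)/(s + s))/7 = ((2*s)/((2*s)))/7 = ((2*s)*(1/(2*s)))/7 = (⅐)*1 = ⅐)
o = -6240611676465/7 (o = ((1731 + 5082)*(-7614 - 357) - 14086)*(⅐ + 16412) = (6813*(-7971) - 14086)*(114885/7) = (-54306423 - 14086)*(114885/7) = -54320509*114885/7 = -6240611676465/7 ≈ -8.9152e+11)
-25*15*(-14) - o = -25*15*(-14) - 1*(-6240611676465/7) = -375*(-14) + 6240611676465/7 = 5250 + 6240611676465/7 = 6240611713215/7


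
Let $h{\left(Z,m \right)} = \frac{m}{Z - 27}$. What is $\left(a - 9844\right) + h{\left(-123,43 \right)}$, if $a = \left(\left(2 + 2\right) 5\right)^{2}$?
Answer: $- \frac{1416643}{150} \approx -9444.3$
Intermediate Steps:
$h{\left(Z,m \right)} = \frac{m}{-27 + Z}$
$a = 400$ ($a = \left(4 \cdot 5\right)^{2} = 20^{2} = 400$)
$\left(a - 9844\right) + h{\left(-123,43 \right)} = \left(400 - 9844\right) + \frac{43}{-27 - 123} = -9444 + \frac{43}{-150} = -9444 + 43 \left(- \frac{1}{150}\right) = -9444 - \frac{43}{150} = - \frac{1416643}{150}$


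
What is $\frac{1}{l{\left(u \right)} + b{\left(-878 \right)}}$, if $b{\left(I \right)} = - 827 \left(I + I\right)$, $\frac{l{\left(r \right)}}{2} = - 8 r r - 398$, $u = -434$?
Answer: $- \frac{1}{1562280} \approx -6.4009 \cdot 10^{-7}$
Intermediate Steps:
$l{\left(r \right)} = -796 - 16 r^{2}$ ($l{\left(r \right)} = 2 \left(- 8 r r - 398\right) = 2 \left(- 8 r^{2} - 398\right) = 2 \left(-398 - 8 r^{2}\right) = -796 - 16 r^{2}$)
$b{\left(I \right)} = - 1654 I$ ($b{\left(I \right)} = - 827 \cdot 2 I = - 1654 I$)
$\frac{1}{l{\left(u \right)} + b{\left(-878 \right)}} = \frac{1}{\left(-796 - 16 \left(-434\right)^{2}\right) - -1452212} = \frac{1}{\left(-796 - 3013696\right) + 1452212} = \frac{1}{-3014492 + 1452212} = \frac{1}{-1562280} = - \frac{1}{1562280}$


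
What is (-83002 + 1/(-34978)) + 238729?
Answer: 5447019005/34978 ≈ 1.5573e+5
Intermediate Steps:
(-83002 + 1/(-34978)) + 238729 = (-83002 - 1/34978) + 238729 = -2903243957/34978 + 238729 = 5447019005/34978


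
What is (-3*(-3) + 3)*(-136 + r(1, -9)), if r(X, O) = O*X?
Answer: -1740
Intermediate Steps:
(-3*(-3) + 3)*(-136 + r(1, -9)) = (-3*(-3) + 3)*(-136 - 9*1) = (9 + 3)*(-136 - 9) = 12*(-145) = -1740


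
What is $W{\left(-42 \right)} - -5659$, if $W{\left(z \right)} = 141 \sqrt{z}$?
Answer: $5659 + 141 i \sqrt{42} \approx 5659.0 + 913.78 i$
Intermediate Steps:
$W{\left(-42 \right)} - -5659 = 141 \sqrt{-42} - -5659 = 141 i \sqrt{42} + 5659 = 5659 + 141 i \sqrt{42}$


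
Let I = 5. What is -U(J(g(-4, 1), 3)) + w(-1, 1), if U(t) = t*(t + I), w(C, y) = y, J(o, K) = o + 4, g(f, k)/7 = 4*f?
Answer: -11123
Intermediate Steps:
g(f, k) = 28*f (g(f, k) = 7*(4*f) = 28*f)
J(o, K) = 4 + o
U(t) = t*(5 + t) (U(t) = t*(t + 5) = t*(5 + t))
-U(J(g(-4, 1), 3)) + w(-1, 1) = -(4 + 28*(-4))*(5 + (4 + 28*(-4))) + 1 = -(4 - 112)*(5 + (4 - 112)) + 1 = -(-108)*(5 - 108) + 1 = -(-108)*(-103) + 1 = -1*11124 + 1 = -11124 + 1 = -11123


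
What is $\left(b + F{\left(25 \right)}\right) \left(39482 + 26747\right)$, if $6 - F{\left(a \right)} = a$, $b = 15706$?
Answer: $1038934323$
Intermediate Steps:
$F{\left(a \right)} = 6 - a$
$\left(b + F{\left(25 \right)}\right) \left(39482 + 26747\right) = \left(15706 + \left(6 - 25\right)\right) \left(39482 + 26747\right) = \left(15706 + \left(6 - 25\right)\right) 66229 = \left(15706 - 19\right) 66229 = 15687 \cdot 66229 = 1038934323$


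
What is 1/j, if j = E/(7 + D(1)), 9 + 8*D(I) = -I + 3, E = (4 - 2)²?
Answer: 49/32 ≈ 1.5313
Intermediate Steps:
E = 4 (E = 2² = 4)
D(I) = -¾ - I/8 (D(I) = -9/8 + (-I + 3)/8 = -9/8 + (3 - I)/8 = -9/8 + (3/8 - I/8) = -¾ - I/8)
j = 32/49 (j = 4/(7 + (-¾ - ⅛*1)) = 4/(7 + (-¾ - ⅛)) = 4/(7 - 7/8) = 4/(49/8) = (8/49)*4 = 32/49 ≈ 0.65306)
1/j = 1/(32/49) = 49/32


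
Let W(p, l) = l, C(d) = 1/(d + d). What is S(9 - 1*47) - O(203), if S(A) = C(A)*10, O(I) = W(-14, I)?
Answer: -7719/38 ≈ -203.13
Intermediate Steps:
C(d) = 1/(2*d)
O(I) = I
S(A) = 5/A (S(A) = (1/(2*A))*10 = 5/A)
S(9 - 1*47) - O(203) = 5/(9 - 1*47) - 1*203 = 5/(9 - 47) - 203 = 5/(-38) - 203 = 5*(-1/38) - 203 = -5/38 - 203 = -7719/38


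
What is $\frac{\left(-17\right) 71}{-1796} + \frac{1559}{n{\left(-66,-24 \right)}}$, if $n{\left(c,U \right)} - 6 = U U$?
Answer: $\frac{1751219}{522636} \approx 3.3507$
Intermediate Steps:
$n{\left(c,U \right)} = 6 + U^{2}$ ($n{\left(c,U \right)} = 6 + U U = 6 + U^{2}$)
$\frac{\left(-17\right) 71}{-1796} + \frac{1559}{n{\left(-66,-24 \right)}} = \frac{\left(-17\right) 71}{-1796} + \frac{1559}{6 + \left(-24\right)^{2}} = \left(-1207\right) \left(- \frac{1}{1796}\right) + \frac{1559}{6 + 576} = \frac{1207}{1796} + \frac{1559}{582} = \frac{1751219}{522636}$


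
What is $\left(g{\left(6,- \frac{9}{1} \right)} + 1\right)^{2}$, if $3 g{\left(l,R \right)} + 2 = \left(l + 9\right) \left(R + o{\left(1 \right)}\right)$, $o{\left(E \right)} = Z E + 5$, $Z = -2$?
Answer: $\frac{7921}{9} \approx 880.11$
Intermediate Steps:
$o{\left(E \right)} = 5 - 2 E$ ($o{\left(E \right)} = - 2 E + 5 = 5 - 2 E$)
$g{\left(l,R \right)} = - \frac{2}{3} + \frac{\left(3 + R\right) \left(9 + l\right)}{3}$ ($g{\left(l,R \right)} = - \frac{2}{3} + \frac{\left(l + 9\right) \left(R + \left(5 - 2\right)\right)}{3} = - \frac{2}{3} + \frac{\left(9 + l\right) \left(R + \left(5 - 2\right)\right)}{3} = - \frac{2}{3} + \frac{\left(9 + l\right) \left(R + 3\right)}{3} = - \frac{2}{3} + \frac{\left(9 + l\right) \left(3 + R\right)}{3} = - \frac{2}{3} + \frac{\left(3 + R\right) \left(9 + l\right)}{3}$)
$\left(g{\left(6,- \frac{9}{1} \right)} + 1\right)^{2} = \left(\left(\frac{25}{3} + 6 + 3 \left(- \frac{9}{1}\right) + \frac{1}{3} \left(- \frac{9}{1}\right) 6\right) + 1\right)^{2} = \left(\left(\frac{25}{3} + 6 + 3 \left(\left(-9\right) 1\right) + \frac{1}{3} \left(\left(-9\right) 1\right) 6\right) + 1\right)^{2} = \left(\left(\frac{25}{3} + 6 + 3 \left(-9\right) + \frac{1}{3} \left(-9\right) 6\right) + 1\right)^{2} = \left(\left(\frac{25}{3} + 6 - 27 - 18\right) + 1\right)^{2} = \left(- \frac{92}{3} + 1\right)^{2} = \left(- \frac{89}{3}\right)^{2} = \frac{7921}{9}$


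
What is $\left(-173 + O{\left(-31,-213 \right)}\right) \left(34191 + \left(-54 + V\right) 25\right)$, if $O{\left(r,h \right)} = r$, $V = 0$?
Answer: $-6699564$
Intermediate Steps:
$\left(-173 + O{\left(-31,-213 \right)}\right) \left(34191 + \left(-54 + V\right) 25\right) = \left(-173 - 31\right) \left(34191 + \left(-54 + 0\right) 25\right) = - 204 \left(34191 - 1350\right) = \left(-204\right) 32841 = -6699564$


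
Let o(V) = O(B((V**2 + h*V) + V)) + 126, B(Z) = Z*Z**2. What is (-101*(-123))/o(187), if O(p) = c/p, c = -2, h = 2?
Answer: 278600641461235500/2825700782750999 ≈ 98.595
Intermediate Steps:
B(Z) = Z**3
O(p) = -2/p
o(V) = 126 - 2/(V**2 + 3*V)**3 (o(V) = -2/((V**2 + 2*V) + V)**3 + 126 = -2/(V**2 + 3*V)**3 + 126 = 126 - 2/(V**2 + 3*V)**3)
(-101*(-123))/o(187) = (-101*(-123))/(126 - 2/(187**3*(3 + 187)**3)) = 12423/(126 - 2*1/6539203/190**3) = 12423/(126 - 2*1/6539203*1/6859000) = 12423/(126 - 1/22426196688500) = 12423/(2825700782750999/22426196688500) = 12423*(22426196688500/2825700782750999) = 278600641461235500/2825700782750999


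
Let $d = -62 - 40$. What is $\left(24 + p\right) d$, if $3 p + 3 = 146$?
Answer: $-7310$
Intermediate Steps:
$p = \frac{143}{3}$ ($p = -1 + \frac{1}{3} \cdot 146 = -1 + \frac{146}{3} = \frac{143}{3} \approx 47.667$)
$d = -102$ ($d = -62 - 40 = -102$)
$\left(24 + p\right) d = \left(24 + \frac{143}{3}\right) \left(-102\right) = \frac{215}{3} \left(-102\right) = -7310$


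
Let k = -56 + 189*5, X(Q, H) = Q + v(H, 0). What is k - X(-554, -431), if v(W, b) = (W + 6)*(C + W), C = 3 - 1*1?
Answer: -180882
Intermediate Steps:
C = 2 (C = 3 - 1 = 2)
v(W, b) = (2 + W)*(6 + W) (v(W, b) = (W + 6)*(2 + W) = (6 + W)*(2 + W) = (2 + W)*(6 + W))
X(Q, H) = 12 + Q + H² + 8*H (X(Q, H) = Q + (12 + H² + 8*H) = 12 + Q + H² + 8*H)
k = 889 (k = -56 + 945 = 889)
k - X(-554, -431) = 889 - (12 - 554 + (-431)² + 8*(-431)) = 889 - (12 - 554 + 185761 - 3448) = 889 - 1*181771 = 889 - 181771 = -180882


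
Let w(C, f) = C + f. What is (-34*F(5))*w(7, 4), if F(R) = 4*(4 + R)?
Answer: -13464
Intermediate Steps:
F(R) = 16 + 4*R
(-34*F(5))*w(7, 4) = (-34*(16 + 4*5))*(7 + 4) = -34*(16 + 20)*11 = -34*36*11 = -1224*11 = -13464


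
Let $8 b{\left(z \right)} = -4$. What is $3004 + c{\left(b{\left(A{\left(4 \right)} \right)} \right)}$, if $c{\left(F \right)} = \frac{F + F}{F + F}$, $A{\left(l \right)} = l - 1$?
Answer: $3005$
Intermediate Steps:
$A{\left(l \right)} = -1 + l$
$b{\left(z \right)} = - \frac{1}{2}$ ($b{\left(z \right)} = \frac{1}{8} \left(-4\right) = - \frac{1}{2}$)
$c{\left(F \right)} = 1$ ($c{\left(F \right)} = \frac{2 F}{2 F} = 2 F \frac{1}{2 F} = 1$)
$3004 + c{\left(b{\left(A{\left(4 \right)} \right)} \right)} = 3004 + 1 = 3005$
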